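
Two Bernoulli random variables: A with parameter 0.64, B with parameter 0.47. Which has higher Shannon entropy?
B

For binary distributions, entropy is maximized at p=0.5 and decreases as p moves toward 0 or 1.

H(A) = H(0.64) = 0.9427 bits
H(B) = H(0.47) = 0.9974 bits

Distribution B (p=0.47) is closer to uniform (p=0.5), so it has higher entropy.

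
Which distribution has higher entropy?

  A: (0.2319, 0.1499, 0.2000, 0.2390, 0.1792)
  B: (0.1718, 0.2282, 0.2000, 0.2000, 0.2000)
B

Both distributions are close to uniform, making this a harder comparison.

H(A) = 2.3017 bits
H(B) = 2.3162 bits

The distribution closer to uniform has higher entropy.
Answer: B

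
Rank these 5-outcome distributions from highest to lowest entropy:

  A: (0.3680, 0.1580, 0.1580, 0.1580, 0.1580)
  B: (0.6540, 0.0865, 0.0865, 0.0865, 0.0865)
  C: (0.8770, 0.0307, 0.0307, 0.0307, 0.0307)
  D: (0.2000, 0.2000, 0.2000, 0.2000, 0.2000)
D > A > B > C

Key insight: Entropy is maximized by uniform distributions and minimized by concentrated distributions.

Entropies:
  H(A) = 2.2131 bits
  H(B) = 1.6224 bits
  H(C) = 0.7839 bits
  H(D) = 2.3219 bits

Ranking: D > A > B > C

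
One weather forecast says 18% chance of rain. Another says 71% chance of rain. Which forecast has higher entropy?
71% forecast

Treat each forecast as a Bernoulli distribution. Binary entropy is maximized at p=0.5 and falls off symmetrically toward 0 or 1. The 71% forecast is closer to 50%, so it is more uncertain. H(18%) ≈ 0.680 bits, H(71%) ≈ 0.869 bits.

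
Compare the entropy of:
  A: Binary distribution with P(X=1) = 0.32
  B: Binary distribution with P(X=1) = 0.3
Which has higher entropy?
A

For binary distributions, entropy is maximized at p=0.5 and decreases as p moves toward 0 or 1.

H(A) = H(0.32) = 0.9044 bits
H(B) = H(0.3) = 0.8813 bits

Distribution A (p=0.32) is closer to uniform (p=0.5), so it has higher entropy.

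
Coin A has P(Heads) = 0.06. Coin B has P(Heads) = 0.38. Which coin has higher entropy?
B

For binary distributions, entropy is maximized at p=0.5 and decreases as p moves toward 0 or 1.

H(A) = H(0.06) = 0.3274 bits
H(B) = H(0.38) = 0.9580 bits

Distribution B (p=0.38) is closer to uniform (p=0.5), so it has higher entropy.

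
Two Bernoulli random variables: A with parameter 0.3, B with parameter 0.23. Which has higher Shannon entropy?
A

For binary distributions, entropy is maximized at p=0.5 and decreases as p moves toward 0 or 1.

H(A) = H(0.3) = 0.8813 bits
H(B) = H(0.23) = 0.7780 bits

Distribution A (p=0.3) is closer to uniform (p=0.5), so it has higher entropy.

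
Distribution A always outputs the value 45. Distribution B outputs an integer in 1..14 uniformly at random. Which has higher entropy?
B

A is deterministic, so H(A) = 0. B is uniform over 14 outcomes, so H(B) = log₂(14) = 3.807 bits. Any distribution with genuine randomness has higher entropy than a deterministic one.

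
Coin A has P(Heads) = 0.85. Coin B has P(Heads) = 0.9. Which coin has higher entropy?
A

For binary distributions, entropy is maximized at p=0.5 and decreases as p moves toward 0 or 1.

H(A) = H(0.85) = 0.6098 bits
H(B) = H(0.9) = 0.4690 bits

Distribution A (p=0.85) is closer to uniform (p=0.5), so it has higher entropy.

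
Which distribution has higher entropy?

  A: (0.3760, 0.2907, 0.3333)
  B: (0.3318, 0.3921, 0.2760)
A

Both distributions are close to uniform, making this a harder comparison.

H(A) = 1.5771 bits
H(B) = 1.5703 bits

The distribution closer to uniform has higher entropy.
Answer: A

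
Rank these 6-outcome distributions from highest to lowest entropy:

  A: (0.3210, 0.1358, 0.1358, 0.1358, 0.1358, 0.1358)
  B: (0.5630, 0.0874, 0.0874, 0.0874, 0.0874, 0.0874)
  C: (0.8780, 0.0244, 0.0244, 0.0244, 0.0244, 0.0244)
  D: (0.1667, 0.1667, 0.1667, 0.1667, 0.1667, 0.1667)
D > A > B > C

Key insight: Entropy is maximized by uniform distributions and minimized by concentrated distributions.

Entropies:
  H(A) = 2.4821 bits
  H(B) = 2.0032 bits
  H(C) = 0.8184 bits
  H(D) = 2.5850 bits

Ranking: D > A > B > C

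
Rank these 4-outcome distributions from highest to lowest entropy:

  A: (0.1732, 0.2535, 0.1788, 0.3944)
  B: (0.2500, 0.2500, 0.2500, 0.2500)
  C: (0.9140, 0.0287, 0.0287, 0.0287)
B > A > C

Key insight: Entropy is maximized by uniform distributions and minimized by concentrated distributions.

- Uniform distributions have maximum entropy log₂(4) = 2.0000 bits
- The more "peaked" or concentrated a distribution, the lower its entropy

Entropies:
  H(A) = 1.9135 bits
  H(B) = 2.0000 bits
  H(C) = 0.5593 bits

Ranking: B > A > C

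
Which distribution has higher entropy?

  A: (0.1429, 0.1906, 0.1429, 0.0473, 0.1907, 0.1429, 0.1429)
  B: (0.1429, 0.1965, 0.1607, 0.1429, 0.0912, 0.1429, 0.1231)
B

Both distributions are close to uniform, making this a harder comparison.

H(A) = 2.7241 bits
H(B) = 2.7753 bits

The distribution closer to uniform has higher entropy.
Answer: B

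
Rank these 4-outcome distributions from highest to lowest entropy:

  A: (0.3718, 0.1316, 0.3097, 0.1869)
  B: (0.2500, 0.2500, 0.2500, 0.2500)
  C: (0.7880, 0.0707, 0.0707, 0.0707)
B > A > C

Key insight: Entropy is maximized by uniform distributions and minimized by concentrated distributions.

- Uniform distributions have maximum entropy log₂(4) = 2.0000 bits
- The more "peaked" or concentrated a distribution, the lower its entropy

Entropies:
  H(A) = 1.8916 bits
  H(B) = 2.0000 bits
  H(C) = 1.0813 bits

Ranking: B > A > C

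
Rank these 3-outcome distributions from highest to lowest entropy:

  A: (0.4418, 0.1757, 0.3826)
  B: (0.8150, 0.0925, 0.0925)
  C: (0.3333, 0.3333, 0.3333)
C > A > B

Key insight: Entropy is maximized by uniform distributions and minimized by concentrated distributions.

- Uniform distributions have maximum entropy log₂(3) = 1.5850 bits
- The more "peaked" or concentrated a distribution, the lower its entropy

Entropies:
  H(A) = 1.4918 bits
  H(B) = 0.8759 bits
  H(C) = 1.5850 bits

Ranking: C > A > B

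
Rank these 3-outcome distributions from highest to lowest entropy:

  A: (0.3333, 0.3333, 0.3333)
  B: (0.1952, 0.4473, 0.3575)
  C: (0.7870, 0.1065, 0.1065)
A > B > C

Key insight: Entropy is maximized by uniform distributions and minimized by concentrated distributions.

- Uniform distributions have maximum entropy log₂(3) = 1.5850 bits
- The more "peaked" or concentrated a distribution, the lower its entropy

Entropies:
  H(A) = 1.5850 bits
  H(B) = 1.5097 bits
  H(C) = 0.9602 bits

Ranking: A > B > C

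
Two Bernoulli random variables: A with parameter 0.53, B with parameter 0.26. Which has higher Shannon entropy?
A

For binary distributions, entropy is maximized at p=0.5 and decreases as p moves toward 0 or 1.

H(A) = H(0.53) = 0.9974 bits
H(B) = H(0.26) = 0.8267 bits

Distribution A (p=0.53) is closer to uniform (p=0.5), so it has higher entropy.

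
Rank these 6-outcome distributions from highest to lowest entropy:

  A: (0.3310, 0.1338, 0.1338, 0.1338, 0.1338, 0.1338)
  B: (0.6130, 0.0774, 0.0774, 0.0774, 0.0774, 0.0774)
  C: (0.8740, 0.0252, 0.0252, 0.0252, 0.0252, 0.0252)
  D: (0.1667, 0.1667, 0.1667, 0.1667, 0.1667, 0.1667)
D > A > B > C

Key insight: Entropy is maximized by uniform distributions and minimized by concentrated distributions.

Entropies:
  H(A) = 2.4693 bits
  H(B) = 1.8614 bits
  H(C) = 0.8389 bits
  H(D) = 2.5850 bits

Ranking: D > A > B > C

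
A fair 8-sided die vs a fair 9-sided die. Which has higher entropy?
9-sided die

Both are uniform distributions; for uniform over n outcomes, H = log₂(n). H(8-sided) = log₂(8) = 3.000 bits and H(9-sided) = log₂(9) = 3.170 bits. More outcomes in a uniform distribution means higher entropy.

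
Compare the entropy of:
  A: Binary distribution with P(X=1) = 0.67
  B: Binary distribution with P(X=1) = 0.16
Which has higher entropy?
A

For binary distributions, entropy is maximized at p=0.5 and decreases as p moves toward 0 or 1.

H(A) = H(0.67) = 0.9149 bits
H(B) = H(0.16) = 0.6343 bits

Distribution A (p=0.67) is closer to uniform (p=0.5), so it has higher entropy.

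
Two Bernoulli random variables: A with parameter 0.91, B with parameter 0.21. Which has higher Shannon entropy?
B

For binary distributions, entropy is maximized at p=0.5 and decreases as p moves toward 0 or 1.

H(A) = H(0.91) = 0.4365 bits
H(B) = H(0.21) = 0.7415 bits

Distribution B (p=0.21) is closer to uniform (p=0.5), so it has higher entropy.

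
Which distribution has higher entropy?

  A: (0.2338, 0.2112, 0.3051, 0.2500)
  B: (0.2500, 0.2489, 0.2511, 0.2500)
B

Both distributions are close to uniform, making this a harder comparison.

H(A) = 1.9865 bits
H(B) = 2.0000 bits

The distribution closer to uniform has higher entropy.
Answer: B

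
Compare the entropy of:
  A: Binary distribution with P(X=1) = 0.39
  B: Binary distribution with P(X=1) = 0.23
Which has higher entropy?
A

For binary distributions, entropy is maximized at p=0.5 and decreases as p moves toward 0 or 1.

H(A) = H(0.39) = 0.9648 bits
H(B) = H(0.23) = 0.7780 bits

Distribution A (p=0.39) is closer to uniform (p=0.5), so it has higher entropy.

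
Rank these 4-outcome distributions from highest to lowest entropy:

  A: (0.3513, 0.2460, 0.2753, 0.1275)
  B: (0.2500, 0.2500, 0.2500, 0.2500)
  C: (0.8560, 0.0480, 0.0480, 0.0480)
B > A > C

Key insight: Entropy is maximized by uniform distributions and minimized by concentrated distributions.

- Uniform distributions have maximum entropy log₂(4) = 2.0000 bits
- The more "peaked" or concentrated a distribution, the lower its entropy

Entropies:
  H(A) = 1.9190 bits
  H(B) = 2.0000 bits
  H(C) = 0.8229 bits

Ranking: B > A > C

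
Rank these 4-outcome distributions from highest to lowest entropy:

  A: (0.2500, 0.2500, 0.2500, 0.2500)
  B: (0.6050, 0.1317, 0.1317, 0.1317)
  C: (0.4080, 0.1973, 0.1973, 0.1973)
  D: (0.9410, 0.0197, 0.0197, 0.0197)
A > C > B > D

Key insight: Entropy is maximized by uniform distributions and minimized by concentrated distributions.

Entropies:
  H(A) = 2.0000 bits
  H(B) = 1.5940 bits
  H(C) = 1.9137 bits
  H(D) = 0.4170 bits

Ranking: A > C > B > D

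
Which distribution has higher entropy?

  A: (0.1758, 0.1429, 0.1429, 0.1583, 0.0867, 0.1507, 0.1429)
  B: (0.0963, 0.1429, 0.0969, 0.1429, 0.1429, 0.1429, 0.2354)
A

Both distributions are close to uniform, making this a harder comparison.

H(A) = 2.7822 bits
H(B) = 2.7468 bits

The distribution closer to uniform has higher entropy.
Answer: A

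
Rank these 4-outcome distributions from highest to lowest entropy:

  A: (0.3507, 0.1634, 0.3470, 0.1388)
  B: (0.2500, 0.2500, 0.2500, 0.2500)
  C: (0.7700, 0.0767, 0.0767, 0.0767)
B > A > C

Key insight: Entropy is maximized by uniform distributions and minimized by concentrated distributions.

- Uniform distributions have maximum entropy log₂(4) = 2.0000 bits
- The more "peaked" or concentrated a distribution, the lower its entropy

Entropies:
  H(A) = 1.8825 bits
  H(B) = 2.0000 bits
  H(C) = 1.1426 bits

Ranking: B > A > C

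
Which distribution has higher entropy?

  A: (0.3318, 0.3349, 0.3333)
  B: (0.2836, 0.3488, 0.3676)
A

Both distributions are close to uniform, making this a harder comparison.

H(A) = 1.5850 bits
H(B) = 1.5764 bits

The distribution closer to uniform has higher entropy.
Answer: A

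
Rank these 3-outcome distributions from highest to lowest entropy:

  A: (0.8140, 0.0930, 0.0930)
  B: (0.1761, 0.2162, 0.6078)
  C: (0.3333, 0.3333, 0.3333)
C > B > A

Key insight: Entropy is maximized by uniform distributions and minimized by concentrated distributions.

- Uniform distributions have maximum entropy log₂(3) = 1.5850 bits
- The more "peaked" or concentrated a distribution, the lower its entropy

Entropies:
  H(A) = 0.8790 bits
  H(B) = 1.3555 bits
  H(C) = 1.5850 bits

Ranking: C > B > A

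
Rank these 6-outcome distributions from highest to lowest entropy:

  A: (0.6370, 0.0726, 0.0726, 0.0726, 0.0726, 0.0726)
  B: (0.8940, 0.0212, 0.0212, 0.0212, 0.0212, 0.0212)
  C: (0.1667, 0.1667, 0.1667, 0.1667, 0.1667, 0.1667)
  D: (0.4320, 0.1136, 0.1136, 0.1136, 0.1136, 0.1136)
C > D > A > B

Key insight: Entropy is maximized by uniform distributions and minimized by concentrated distributions.

Entropies:
  H(A) = 1.7880 bits
  H(B) = 0.7339 bits
  H(C) = 2.5850 bits
  H(D) = 2.3055 bits

Ranking: C > D > A > B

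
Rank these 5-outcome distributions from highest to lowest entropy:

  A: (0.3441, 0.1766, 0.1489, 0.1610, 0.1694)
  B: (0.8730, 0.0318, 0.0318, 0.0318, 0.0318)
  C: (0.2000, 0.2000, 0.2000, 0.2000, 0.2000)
C > A > B

Key insight: Entropy is maximized by uniform distributions and minimized by concentrated distributions.

- Uniform distributions have maximum entropy log₂(5) = 2.3219 bits
- The more "peaked" or concentrated a distribution, the lower its entropy

Entropies:
  H(A) = 2.2386 bits
  H(B) = 0.8032 bits
  H(C) = 2.3219 bits

Ranking: C > A > B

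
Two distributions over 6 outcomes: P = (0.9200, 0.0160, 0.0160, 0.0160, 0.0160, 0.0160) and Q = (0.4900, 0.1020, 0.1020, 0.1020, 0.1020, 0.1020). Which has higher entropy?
Q

P is highly concentrated on one outcome (92%), making it nearly deterministic. Q spreads its mass more evenly (max 49%). The more spread-out distribution has higher entropy: H(P) ≈ 0.588 bits, H(Q) ≈ 2.184 bits.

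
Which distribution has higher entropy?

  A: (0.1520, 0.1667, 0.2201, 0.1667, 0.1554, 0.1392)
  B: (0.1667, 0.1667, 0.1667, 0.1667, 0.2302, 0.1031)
A

Both distributions are close to uniform, making this a harder comparison.

H(A) = 2.5687 bits
H(B) = 2.5491 bits

The distribution closer to uniform has higher entropy.
Answer: A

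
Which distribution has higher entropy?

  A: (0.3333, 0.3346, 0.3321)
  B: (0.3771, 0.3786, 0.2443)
A

Both distributions are close to uniform, making this a harder comparison.

H(A) = 1.5850 bits
H(B) = 1.5578 bits

The distribution closer to uniform has higher entropy.
Answer: A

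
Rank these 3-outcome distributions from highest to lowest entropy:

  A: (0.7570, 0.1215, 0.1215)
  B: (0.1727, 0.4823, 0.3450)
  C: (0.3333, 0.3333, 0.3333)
C > B > A

Key insight: Entropy is maximized by uniform distributions and minimized by concentrated distributions.

- Uniform distributions have maximum entropy log₂(3) = 1.5850 bits
- The more "peaked" or concentrated a distribution, the lower its entropy

Entropies:
  H(A) = 1.0430 bits
  H(B) = 1.4747 bits
  H(C) = 1.5850 bits

Ranking: C > B > A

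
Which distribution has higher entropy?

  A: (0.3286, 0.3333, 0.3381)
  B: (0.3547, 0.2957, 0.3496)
A

Both distributions are close to uniform, making this a harder comparison.

H(A) = 1.5849 bits
H(B) = 1.5802 bits

The distribution closer to uniform has higher entropy.
Answer: A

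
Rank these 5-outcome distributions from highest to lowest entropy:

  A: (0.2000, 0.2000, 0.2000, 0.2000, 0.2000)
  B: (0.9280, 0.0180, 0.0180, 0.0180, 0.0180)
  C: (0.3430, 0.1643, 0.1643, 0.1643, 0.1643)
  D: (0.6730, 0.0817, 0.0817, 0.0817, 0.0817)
A > C > D > B

Key insight: Entropy is maximized by uniform distributions and minimized by concentrated distributions.

Entropies:
  H(A) = 2.3219 bits
  H(B) = 0.5173 bits
  H(C) = 2.2417 bits
  H(D) = 1.5658 bits

Ranking: A > C > D > B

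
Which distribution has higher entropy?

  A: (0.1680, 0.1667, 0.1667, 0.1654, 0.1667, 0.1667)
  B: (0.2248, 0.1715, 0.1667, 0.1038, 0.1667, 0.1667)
A

Both distributions are close to uniform, making this a harder comparison.

H(A) = 2.5849 bits
H(B) = 2.5519 bits

The distribution closer to uniform has higher entropy.
Answer: A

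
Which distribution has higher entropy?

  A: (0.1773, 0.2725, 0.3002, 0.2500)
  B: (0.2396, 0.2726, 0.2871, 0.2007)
B

Both distributions are close to uniform, making this a harder comparison.

H(A) = 1.9748 bits
H(B) = 1.9869 bits

The distribution closer to uniform has higher entropy.
Answer: B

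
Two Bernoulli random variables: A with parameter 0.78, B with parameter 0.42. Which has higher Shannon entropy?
B

For binary distributions, entropy is maximized at p=0.5 and decreases as p moves toward 0 or 1.

H(A) = H(0.78) = 0.7602 bits
H(B) = H(0.42) = 0.9815 bits

Distribution B (p=0.42) is closer to uniform (p=0.5), so it has higher entropy.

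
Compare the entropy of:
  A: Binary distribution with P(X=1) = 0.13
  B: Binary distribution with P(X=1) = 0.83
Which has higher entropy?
B

For binary distributions, entropy is maximized at p=0.5 and decreases as p moves toward 0 or 1.

H(A) = H(0.13) = 0.5574 bits
H(B) = H(0.83) = 0.6577 bits

Distribution B (p=0.83) is closer to uniform (p=0.5), so it has higher entropy.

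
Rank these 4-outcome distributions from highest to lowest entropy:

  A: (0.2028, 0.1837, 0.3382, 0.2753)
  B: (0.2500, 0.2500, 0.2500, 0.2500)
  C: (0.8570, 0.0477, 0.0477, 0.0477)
B > A > C

Key insight: Entropy is maximized by uniform distributions and minimized by concentrated distributions.

- Uniform distributions have maximum entropy log₂(4) = 2.0000 bits
- The more "peaked" or concentrated a distribution, the lower its entropy

Entropies:
  H(A) = 1.9571 bits
  H(B) = 2.0000 bits
  H(C) = 0.8187 bits

Ranking: B > A > C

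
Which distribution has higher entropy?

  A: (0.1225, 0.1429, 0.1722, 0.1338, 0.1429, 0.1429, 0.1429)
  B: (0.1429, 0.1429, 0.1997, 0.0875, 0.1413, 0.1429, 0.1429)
A

Both distributions are close to uniform, making this a harder comparison.

H(A) = 2.8007 bits
H(B) = 2.7749 bits

The distribution closer to uniform has higher entropy.
Answer: A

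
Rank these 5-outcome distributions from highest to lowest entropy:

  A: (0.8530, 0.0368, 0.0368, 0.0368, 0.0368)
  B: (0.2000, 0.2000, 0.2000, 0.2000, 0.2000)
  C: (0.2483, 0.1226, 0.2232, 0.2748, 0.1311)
B > C > A

Key insight: Entropy is maximized by uniform distributions and minimized by concentrated distributions.

- Uniform distributions have maximum entropy log₂(5) = 2.3219 bits
- The more "peaked" or concentrated a distribution, the lower its entropy

Entropies:
  H(A) = 0.8963 bits
  H(B) = 2.3219 bits
  H(C) = 2.2495 bits

Ranking: B > C > A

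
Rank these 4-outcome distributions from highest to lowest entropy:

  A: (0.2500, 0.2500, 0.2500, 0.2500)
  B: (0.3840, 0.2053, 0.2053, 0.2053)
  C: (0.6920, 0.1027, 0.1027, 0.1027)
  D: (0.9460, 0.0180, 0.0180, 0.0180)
A > B > C > D

Key insight: Entropy is maximized by uniform distributions and minimized by concentrated distributions.

Entropies:
  H(A) = 2.0000 bits
  H(B) = 1.9372 bits
  H(C) = 1.3790 bits
  H(D) = 0.3887 bits

Ranking: A > B > C > D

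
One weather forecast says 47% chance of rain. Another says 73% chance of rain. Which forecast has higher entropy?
47% forecast

Treat each forecast as a Bernoulli distribution. Binary entropy is maximized at p=0.5 and falls off symmetrically toward 0 or 1. The 47% forecast is closer to 50%, so it is more uncertain. H(47%) ≈ 0.997 bits, H(73%) ≈ 0.841 bits.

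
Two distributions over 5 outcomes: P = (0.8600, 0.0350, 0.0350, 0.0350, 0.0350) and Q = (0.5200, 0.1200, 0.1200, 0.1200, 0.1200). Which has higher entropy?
Q

P is highly concentrated on one outcome (86%), making it nearly deterministic. Q spreads its mass more evenly (max 52%). The more spread-out distribution has higher entropy: H(P) ≈ 0.864 bits, H(Q) ≈ 1.959 bits.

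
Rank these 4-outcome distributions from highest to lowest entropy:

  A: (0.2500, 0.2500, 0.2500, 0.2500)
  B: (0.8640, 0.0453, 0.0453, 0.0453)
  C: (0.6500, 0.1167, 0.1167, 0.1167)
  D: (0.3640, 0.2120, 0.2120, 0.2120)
A > D > C > B

Key insight: Entropy is maximized by uniform distributions and minimized by concentrated distributions.

Entropies:
  H(A) = 2.0000 bits
  H(B) = 0.7892 bits
  H(C) = 1.4888 bits
  H(D) = 1.9540 bits

Ranking: A > D > C > B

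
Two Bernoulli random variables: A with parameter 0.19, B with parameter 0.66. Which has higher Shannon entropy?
B

For binary distributions, entropy is maximized at p=0.5 and decreases as p moves toward 0 or 1.

H(A) = H(0.19) = 0.7015 bits
H(B) = H(0.66) = 0.9248 bits

Distribution B (p=0.66) is closer to uniform (p=0.5), so it has higher entropy.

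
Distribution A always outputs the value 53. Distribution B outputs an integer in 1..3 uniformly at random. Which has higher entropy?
B

A is deterministic, so H(A) = 0. B is uniform over 3 outcomes, so H(B) = log₂(3) = 1.585 bits. Any distribution with genuine randomness has higher entropy than a deterministic one.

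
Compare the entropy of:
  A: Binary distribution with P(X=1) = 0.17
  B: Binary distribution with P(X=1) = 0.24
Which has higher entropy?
B

For binary distributions, entropy is maximized at p=0.5 and decreases as p moves toward 0 or 1.

H(A) = H(0.17) = 0.6577 bits
H(B) = H(0.24) = 0.7950 bits

Distribution B (p=0.24) is closer to uniform (p=0.5), so it has higher entropy.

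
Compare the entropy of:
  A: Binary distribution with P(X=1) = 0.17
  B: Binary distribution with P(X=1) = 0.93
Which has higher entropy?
A

For binary distributions, entropy is maximized at p=0.5 and decreases as p moves toward 0 or 1.

H(A) = H(0.17) = 0.6577 bits
H(B) = H(0.93) = 0.3659 bits

Distribution A (p=0.17) is closer to uniform (p=0.5), so it has higher entropy.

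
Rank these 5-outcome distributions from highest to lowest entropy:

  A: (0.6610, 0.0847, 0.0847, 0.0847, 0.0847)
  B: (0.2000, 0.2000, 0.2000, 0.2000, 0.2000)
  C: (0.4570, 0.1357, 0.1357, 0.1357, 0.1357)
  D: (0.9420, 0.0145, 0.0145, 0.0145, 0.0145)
B > C > A > D

Key insight: Entropy is maximized by uniform distributions and minimized by concentrated distributions.

Entropies:
  H(A) = 1.6019 bits
  H(B) = 2.3219 bits
  H(C) = 2.0807 bits
  H(D) = 0.4355 bits

Ranking: B > C > A > D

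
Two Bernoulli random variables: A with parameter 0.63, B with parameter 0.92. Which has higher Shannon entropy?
A

For binary distributions, entropy is maximized at p=0.5 and decreases as p moves toward 0 or 1.

H(A) = H(0.63) = 0.9507 bits
H(B) = H(0.92) = 0.4022 bits

Distribution A (p=0.63) is closer to uniform (p=0.5), so it has higher entropy.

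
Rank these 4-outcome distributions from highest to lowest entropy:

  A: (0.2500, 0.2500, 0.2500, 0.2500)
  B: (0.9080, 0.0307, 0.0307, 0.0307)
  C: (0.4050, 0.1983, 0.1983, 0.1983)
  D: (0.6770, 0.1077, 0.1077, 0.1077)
A > C > D > B

Key insight: Entropy is maximized by uniform distributions and minimized by concentrated distributions.

Entropies:
  H(A) = 2.0000 bits
  H(B) = 0.5889 bits
  H(C) = 1.9169 bits
  H(D) = 1.4196 bits

Ranking: A > C > D > B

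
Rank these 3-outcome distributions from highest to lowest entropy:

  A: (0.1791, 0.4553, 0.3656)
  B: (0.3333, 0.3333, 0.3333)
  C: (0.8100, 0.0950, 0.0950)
B > A > C

Key insight: Entropy is maximized by uniform distributions and minimized by concentrated distributions.

- Uniform distributions have maximum entropy log₂(3) = 1.5850 bits
- The more "peaked" or concentrated a distribution, the lower its entropy

Entropies:
  H(A) = 1.4919 bits
  H(B) = 1.5850 bits
  H(C) = 0.8915 bits

Ranking: B > A > C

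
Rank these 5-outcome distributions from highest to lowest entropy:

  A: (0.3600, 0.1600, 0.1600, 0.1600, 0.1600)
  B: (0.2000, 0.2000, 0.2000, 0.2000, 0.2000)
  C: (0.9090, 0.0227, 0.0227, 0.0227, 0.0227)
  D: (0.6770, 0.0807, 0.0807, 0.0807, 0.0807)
B > A > D > C

Key insight: Entropy is maximized by uniform distributions and minimized by concentrated distributions.

Entropies:
  H(A) = 2.2227 bits
  H(B) = 2.3219 bits
  H(C) = 0.6218 bits
  H(D) = 1.5536 bits

Ranking: B > A > D > C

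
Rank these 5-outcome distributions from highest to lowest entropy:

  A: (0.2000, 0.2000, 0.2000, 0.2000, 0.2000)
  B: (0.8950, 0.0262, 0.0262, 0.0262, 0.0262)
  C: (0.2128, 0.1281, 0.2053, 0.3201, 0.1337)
A > C > B

Key insight: Entropy is maximized by uniform distributions and minimized by concentrated distributions.

- Uniform distributions have maximum entropy log₂(5) = 2.3219 bits
- The more "peaked" or concentrated a distribution, the lower its entropy

Entropies:
  H(A) = 2.3219 bits
  H(B) = 0.6946 bits
  H(C) = 2.2380 bits

Ranking: A > C > B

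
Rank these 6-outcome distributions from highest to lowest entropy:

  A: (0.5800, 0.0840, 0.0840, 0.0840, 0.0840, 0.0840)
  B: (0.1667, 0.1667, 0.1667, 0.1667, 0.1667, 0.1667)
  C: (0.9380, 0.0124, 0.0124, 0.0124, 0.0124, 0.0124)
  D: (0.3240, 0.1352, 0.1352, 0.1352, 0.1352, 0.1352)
B > D > A > C

Key insight: Entropy is maximized by uniform distributions and minimized by concentrated distributions.

Entropies:
  H(A) = 1.9567 bits
  H(B) = 2.5850 bits
  H(C) = 0.4793 bits
  H(D) = 2.4783 bits

Ranking: B > D > A > C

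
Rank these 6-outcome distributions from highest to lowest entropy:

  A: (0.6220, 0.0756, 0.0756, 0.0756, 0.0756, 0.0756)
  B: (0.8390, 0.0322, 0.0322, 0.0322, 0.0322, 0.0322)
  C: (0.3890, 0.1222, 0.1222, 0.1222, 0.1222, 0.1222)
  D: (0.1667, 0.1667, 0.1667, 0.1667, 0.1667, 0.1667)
D > C > A > B

Key insight: Entropy is maximized by uniform distributions and minimized by concentrated distributions.

Entropies:
  H(A) = 1.8343 bits
  H(B) = 1.0105 bits
  H(C) = 2.3828 bits
  H(D) = 2.5850 bits

Ranking: D > C > A > B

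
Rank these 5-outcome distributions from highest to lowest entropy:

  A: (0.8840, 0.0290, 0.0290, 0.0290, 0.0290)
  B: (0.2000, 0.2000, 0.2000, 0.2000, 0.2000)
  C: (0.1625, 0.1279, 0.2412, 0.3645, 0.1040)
B > C > A

Key insight: Entropy is maximized by uniform distributions and minimized by concentrated distributions.

- Uniform distributions have maximum entropy log₂(5) = 2.3219 bits
- The more "peaked" or concentrated a distribution, the lower its entropy

Entropies:
  H(A) = 0.7498 bits
  H(B) = 2.3219 bits
  H(C) = 2.1705 bits

Ranking: B > C > A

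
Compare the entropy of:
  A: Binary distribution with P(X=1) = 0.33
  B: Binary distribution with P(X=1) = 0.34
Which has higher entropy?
B

For binary distributions, entropy is maximized at p=0.5 and decreases as p moves toward 0 or 1.

H(A) = H(0.33) = 0.9149 bits
H(B) = H(0.34) = 0.9248 bits

Distribution B (p=0.34) is closer to uniform (p=0.5), so it has higher entropy.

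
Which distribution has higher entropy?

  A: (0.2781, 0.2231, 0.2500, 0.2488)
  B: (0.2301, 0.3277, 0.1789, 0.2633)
A

Both distributions are close to uniform, making this a harder comparison.

H(A) = 1.9956 bits
H(B) = 1.9663 bits

The distribution closer to uniform has higher entropy.
Answer: A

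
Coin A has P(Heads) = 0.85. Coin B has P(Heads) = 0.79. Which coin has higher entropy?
B

For binary distributions, entropy is maximized at p=0.5 and decreases as p moves toward 0 or 1.

H(A) = H(0.85) = 0.6098 bits
H(B) = H(0.79) = 0.7415 bits

Distribution B (p=0.79) is closer to uniform (p=0.5), so it has higher entropy.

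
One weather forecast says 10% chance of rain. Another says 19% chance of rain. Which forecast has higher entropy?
19% forecast

Treat each forecast as a Bernoulli distribution. Binary entropy is maximized at p=0.5 and falls off symmetrically toward 0 or 1. The 19% forecast is closer to 50%, so it is more uncertain. H(10%) ≈ 0.469 bits, H(19%) ≈ 0.701 bits.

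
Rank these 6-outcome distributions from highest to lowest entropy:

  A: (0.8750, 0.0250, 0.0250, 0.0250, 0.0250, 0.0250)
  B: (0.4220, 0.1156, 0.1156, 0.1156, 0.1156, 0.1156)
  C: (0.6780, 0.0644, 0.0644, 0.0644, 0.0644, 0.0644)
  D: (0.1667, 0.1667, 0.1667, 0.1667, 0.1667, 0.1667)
D > B > C > A

Key insight: Entropy is maximized by uniform distributions and minimized by concentrated distributions.

Entropies:
  H(A) = 0.8338 bits
  H(B) = 2.3244 bits
  H(C) = 1.6542 bits
  H(D) = 2.5850 bits

Ranking: D > B > C > A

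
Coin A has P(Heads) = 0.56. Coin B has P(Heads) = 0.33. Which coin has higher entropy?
A

For binary distributions, entropy is maximized at p=0.5 and decreases as p moves toward 0 or 1.

H(A) = H(0.56) = 0.9896 bits
H(B) = H(0.33) = 0.9149 bits

Distribution A (p=0.56) is closer to uniform (p=0.5), so it has higher entropy.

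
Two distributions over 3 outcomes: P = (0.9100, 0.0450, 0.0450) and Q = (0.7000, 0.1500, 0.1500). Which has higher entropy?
Q

P is highly concentrated on one outcome (91%), making it nearly deterministic. Q spreads its mass more evenly (max 70%). The more spread-out distribution has higher entropy: H(P) ≈ 0.526 bits, H(Q) ≈ 1.181 bits.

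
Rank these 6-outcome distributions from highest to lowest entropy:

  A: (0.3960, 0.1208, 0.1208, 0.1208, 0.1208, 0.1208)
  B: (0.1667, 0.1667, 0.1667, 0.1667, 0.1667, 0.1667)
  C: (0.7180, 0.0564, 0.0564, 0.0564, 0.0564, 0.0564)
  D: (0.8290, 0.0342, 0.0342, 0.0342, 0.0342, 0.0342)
B > A > C > D

Key insight: Entropy is maximized by uniform distributions and minimized by concentrated distributions.

Entropies:
  H(A) = 2.3710 bits
  H(B) = 2.5850 bits
  H(C) = 1.5129 bits
  H(D) = 1.0570 bits

Ranking: B > A > C > D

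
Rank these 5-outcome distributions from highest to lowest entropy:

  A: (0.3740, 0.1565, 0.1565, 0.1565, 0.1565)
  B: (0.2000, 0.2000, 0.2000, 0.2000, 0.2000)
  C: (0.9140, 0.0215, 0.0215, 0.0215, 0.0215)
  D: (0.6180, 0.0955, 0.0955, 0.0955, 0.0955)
B > A > D > C

Key insight: Entropy is maximized by uniform distributions and minimized by concentrated distributions.

Entropies:
  H(A) = 2.2057 bits
  H(B) = 2.3219 bits
  H(C) = 0.5950 bits
  H(D) = 1.7234 bits

Ranking: B > A > D > C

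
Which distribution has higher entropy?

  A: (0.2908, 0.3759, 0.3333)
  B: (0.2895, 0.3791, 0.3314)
A

Both distributions are close to uniform, making this a harder comparison.

H(A) = 1.5771 bits
H(B) = 1.5763 bits

The distribution closer to uniform has higher entropy.
Answer: A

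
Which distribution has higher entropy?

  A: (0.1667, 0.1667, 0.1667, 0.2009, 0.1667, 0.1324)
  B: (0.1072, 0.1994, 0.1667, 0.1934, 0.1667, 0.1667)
A

Both distributions are close to uniform, making this a harder comparison.

H(A) = 2.5747 bits
H(B) = 2.5601 bits

The distribution closer to uniform has higher entropy.
Answer: A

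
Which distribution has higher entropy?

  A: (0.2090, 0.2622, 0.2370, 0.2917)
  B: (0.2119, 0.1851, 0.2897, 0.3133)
A

Both distributions are close to uniform, making this a harder comparison.

H(A) = 1.9892 bits
H(B) = 1.9672 bits

The distribution closer to uniform has higher entropy.
Answer: A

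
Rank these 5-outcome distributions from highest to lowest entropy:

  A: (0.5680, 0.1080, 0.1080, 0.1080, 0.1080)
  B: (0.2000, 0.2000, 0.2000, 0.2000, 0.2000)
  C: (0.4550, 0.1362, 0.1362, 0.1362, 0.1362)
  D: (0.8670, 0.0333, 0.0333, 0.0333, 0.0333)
B > C > A > D

Key insight: Entropy is maximized by uniform distributions and minimized by concentrated distributions.

Entropies:
  H(A) = 1.8506 bits
  H(B) = 2.3219 bits
  H(C) = 2.0841 bits
  H(D) = 0.8316 bits

Ranking: B > C > A > D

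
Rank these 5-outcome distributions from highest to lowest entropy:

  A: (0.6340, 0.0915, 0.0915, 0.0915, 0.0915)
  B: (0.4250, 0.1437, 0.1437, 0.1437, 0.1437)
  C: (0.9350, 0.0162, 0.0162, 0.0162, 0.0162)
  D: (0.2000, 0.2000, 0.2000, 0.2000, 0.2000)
D > B > A > C

Key insight: Entropy is maximized by uniform distributions and minimized by concentrated distributions.

Entropies:
  H(A) = 1.6796 bits
  H(B) = 2.1337 bits
  H(C) = 0.4770 bits
  H(D) = 2.3219 bits

Ranking: D > B > A > C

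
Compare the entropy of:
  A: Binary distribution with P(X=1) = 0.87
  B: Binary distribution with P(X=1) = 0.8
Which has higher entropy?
B

For binary distributions, entropy is maximized at p=0.5 and decreases as p moves toward 0 or 1.

H(A) = H(0.87) = 0.5574 bits
H(B) = H(0.8) = 0.7219 bits

Distribution B (p=0.8) is closer to uniform (p=0.5), so it has higher entropy.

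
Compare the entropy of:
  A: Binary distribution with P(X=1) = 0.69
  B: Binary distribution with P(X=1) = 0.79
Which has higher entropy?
A

For binary distributions, entropy is maximized at p=0.5 and decreases as p moves toward 0 or 1.

H(A) = H(0.69) = 0.8932 bits
H(B) = H(0.79) = 0.7415 bits

Distribution A (p=0.69) is closer to uniform (p=0.5), so it has higher entropy.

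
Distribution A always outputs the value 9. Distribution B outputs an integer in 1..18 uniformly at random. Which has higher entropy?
B

A is deterministic, so H(A) = 0. B is uniform over 18 outcomes, so H(B) = log₂(18) = 4.170 bits. Any distribution with genuine randomness has higher entropy than a deterministic one.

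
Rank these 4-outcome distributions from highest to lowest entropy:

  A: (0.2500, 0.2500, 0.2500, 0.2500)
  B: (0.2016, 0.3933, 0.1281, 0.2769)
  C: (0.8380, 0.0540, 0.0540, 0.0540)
A > B > C

Key insight: Entropy is maximized by uniform distributions and minimized by concentrated distributions.

- Uniform distributions have maximum entropy log₂(4) = 2.0000 bits
- The more "peaked" or concentrated a distribution, the lower its entropy

Entropies:
  H(A) = 2.0000 bits
  H(B) = 1.8881 bits
  H(C) = 0.8958 bits

Ranking: A > B > C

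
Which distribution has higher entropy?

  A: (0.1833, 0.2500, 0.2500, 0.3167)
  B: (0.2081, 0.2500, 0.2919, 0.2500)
B

Both distributions are close to uniform, making this a harder comparison.

H(A) = 1.9740 bits
H(B) = 1.9898 bits

The distribution closer to uniform has higher entropy.
Answer: B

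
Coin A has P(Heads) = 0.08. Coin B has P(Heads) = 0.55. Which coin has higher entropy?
B

For binary distributions, entropy is maximized at p=0.5 and decreases as p moves toward 0 or 1.

H(A) = H(0.08) = 0.4022 bits
H(B) = H(0.55) = 0.9928 bits

Distribution B (p=0.55) is closer to uniform (p=0.5), so it has higher entropy.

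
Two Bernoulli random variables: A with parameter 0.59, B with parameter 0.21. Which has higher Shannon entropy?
A

For binary distributions, entropy is maximized at p=0.5 and decreases as p moves toward 0 or 1.

H(A) = H(0.59) = 0.9765 bits
H(B) = H(0.21) = 0.7415 bits

Distribution A (p=0.59) is closer to uniform (p=0.5), so it has higher entropy.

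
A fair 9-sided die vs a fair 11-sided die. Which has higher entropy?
11-sided die

Both are uniform distributions; for uniform over n outcomes, H = log₂(n). H(9-sided) = log₂(9) = 3.170 bits and H(11-sided) = log₂(11) = 3.459 bits. More outcomes in a uniform distribution means higher entropy.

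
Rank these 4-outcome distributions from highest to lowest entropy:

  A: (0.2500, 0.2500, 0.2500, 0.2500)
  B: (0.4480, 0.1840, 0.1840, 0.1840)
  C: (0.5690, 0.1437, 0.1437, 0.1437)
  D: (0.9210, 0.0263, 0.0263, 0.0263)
A > B > C > D

Key insight: Entropy is maximized by uniform distributions and minimized by concentrated distributions.

Entropies:
  H(A) = 2.0000 bits
  H(B) = 1.8671 bits
  H(C) = 1.6693 bits
  H(D) = 0.5239 bits

Ranking: A > B > C > D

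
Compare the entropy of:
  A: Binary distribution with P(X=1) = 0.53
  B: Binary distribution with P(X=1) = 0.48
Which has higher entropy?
B

For binary distributions, entropy is maximized at p=0.5 and decreases as p moves toward 0 or 1.

H(A) = H(0.53) = 0.9974 bits
H(B) = H(0.48) = 0.9988 bits

Distribution B (p=0.48) is closer to uniform (p=0.5), so it has higher entropy.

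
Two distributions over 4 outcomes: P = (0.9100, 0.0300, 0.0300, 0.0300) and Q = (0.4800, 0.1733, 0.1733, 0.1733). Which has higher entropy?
Q

P is highly concentrated on one outcome (91%), making it nearly deterministic. Q spreads its mass more evenly (max 48%). The more spread-out distribution has higher entropy: H(P) ≈ 0.579 bits, H(Q) ≈ 1.823 bits.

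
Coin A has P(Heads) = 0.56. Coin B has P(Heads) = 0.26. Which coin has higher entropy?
A

For binary distributions, entropy is maximized at p=0.5 and decreases as p moves toward 0 or 1.

H(A) = H(0.56) = 0.9896 bits
H(B) = H(0.26) = 0.8267 bits

Distribution A (p=0.56) is closer to uniform (p=0.5), so it has higher entropy.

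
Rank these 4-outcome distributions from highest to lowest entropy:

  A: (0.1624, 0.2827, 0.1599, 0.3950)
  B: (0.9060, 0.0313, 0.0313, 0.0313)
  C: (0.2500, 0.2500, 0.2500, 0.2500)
C > A > B

Key insight: Entropy is maximized by uniform distributions and minimized by concentrated distributions.

- Uniform distributions have maximum entropy log₂(4) = 2.0000 bits
- The more "peaked" or concentrated a distribution, the lower its entropy

Entropies:
  H(A) = 1.8933 bits
  H(B) = 0.5987 bits
  H(C) = 2.0000 bits

Ranking: C > A > B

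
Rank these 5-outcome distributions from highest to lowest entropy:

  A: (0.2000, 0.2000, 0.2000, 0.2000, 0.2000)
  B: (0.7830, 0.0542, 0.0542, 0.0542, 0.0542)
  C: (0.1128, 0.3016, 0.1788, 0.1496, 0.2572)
A > C > B

Key insight: Entropy is maximized by uniform distributions and minimized by concentrated distributions.

- Uniform distributions have maximum entropy log₂(5) = 2.3219 bits
- The more "peaked" or concentrated a distribution, the lower its entropy

Entropies:
  H(A) = 2.3219 bits
  H(B) = 1.1887 bits
  H(C) = 2.2347 bits

Ranking: A > C > B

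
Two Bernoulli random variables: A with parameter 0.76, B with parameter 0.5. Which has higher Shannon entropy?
B

For binary distributions, entropy is maximized at p=0.5 and decreases as p moves toward 0 or 1.

H(A) = H(0.76) = 0.7950 bits
H(B) = H(0.5) = 1.0000 bits

Distribution B (p=0.5) is closer to uniform (p=0.5), so it has higher entropy.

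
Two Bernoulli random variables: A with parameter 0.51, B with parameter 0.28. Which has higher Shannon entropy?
A

For binary distributions, entropy is maximized at p=0.5 and decreases as p moves toward 0 or 1.

H(A) = H(0.51) = 0.9997 bits
H(B) = H(0.28) = 0.8555 bits

Distribution A (p=0.51) is closer to uniform (p=0.5), so it has higher entropy.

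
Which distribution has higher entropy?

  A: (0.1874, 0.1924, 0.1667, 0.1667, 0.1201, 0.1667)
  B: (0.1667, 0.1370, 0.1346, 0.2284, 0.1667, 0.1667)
A

Both distributions are close to uniform, making this a harder comparison.

H(A) = 2.5700 bits
H(B) = 2.5614 bits

The distribution closer to uniform has higher entropy.
Answer: A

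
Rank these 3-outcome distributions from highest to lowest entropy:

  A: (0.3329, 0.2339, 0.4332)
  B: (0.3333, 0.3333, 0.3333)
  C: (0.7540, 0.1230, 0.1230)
B > A > C

Key insight: Entropy is maximized by uniform distributions and minimized by concentrated distributions.

- Uniform distributions have maximum entropy log₂(3) = 1.5850 bits
- The more "peaked" or concentrated a distribution, the lower its entropy

Entropies:
  H(A) = 1.5413 bits
  H(B) = 1.5850 bits
  H(C) = 1.0509 bits

Ranking: B > A > C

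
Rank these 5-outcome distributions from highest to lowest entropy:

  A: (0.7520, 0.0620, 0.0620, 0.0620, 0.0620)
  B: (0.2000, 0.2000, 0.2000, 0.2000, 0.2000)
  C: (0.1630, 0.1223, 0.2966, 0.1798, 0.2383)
B > C > A

Key insight: Entropy is maximized by uniform distributions and minimized by concentrated distributions.

- Uniform distributions have maximum entropy log₂(5) = 2.3219 bits
- The more "peaked" or concentrated a distribution, the lower its entropy

Entropies:
  H(A) = 1.3041 bits
  H(B) = 2.3219 bits
  H(C) = 2.2556 bits

Ranking: B > C > A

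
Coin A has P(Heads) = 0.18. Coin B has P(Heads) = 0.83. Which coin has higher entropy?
A

For binary distributions, entropy is maximized at p=0.5 and decreases as p moves toward 0 or 1.

H(A) = H(0.18) = 0.6801 bits
H(B) = H(0.83) = 0.6577 bits

Distribution A (p=0.18) is closer to uniform (p=0.5), so it has higher entropy.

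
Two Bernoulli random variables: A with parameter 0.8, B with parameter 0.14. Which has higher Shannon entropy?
A

For binary distributions, entropy is maximized at p=0.5 and decreases as p moves toward 0 or 1.

H(A) = H(0.8) = 0.7219 bits
H(B) = H(0.14) = 0.5842 bits

Distribution A (p=0.8) is closer to uniform (p=0.5), so it has higher entropy.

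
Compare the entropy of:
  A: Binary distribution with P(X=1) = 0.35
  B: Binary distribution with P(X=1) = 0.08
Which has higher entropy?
A

For binary distributions, entropy is maximized at p=0.5 and decreases as p moves toward 0 or 1.

H(A) = H(0.35) = 0.9341 bits
H(B) = H(0.08) = 0.4022 bits

Distribution A (p=0.35) is closer to uniform (p=0.5), so it has higher entropy.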